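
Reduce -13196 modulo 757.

-13196 = -18*757 + 430, so -13196 ≡ 430 (mod 757).

430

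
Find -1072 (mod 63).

62

-1072 = -18×63 + 62, so -1072 ≡ 62 (mod 63).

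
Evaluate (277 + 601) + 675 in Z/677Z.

277 + 601 = 878 ≡ 201 (mod 677)
201 + 675 = 876 ≡ 199 (mod 677)

199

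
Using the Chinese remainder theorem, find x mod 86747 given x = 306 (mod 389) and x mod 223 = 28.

17422

389⁻¹ mod 223: 389*133 ≡ 1 (mod 223), so 389⁻¹ ≡ 133.
x = 306 + 389*((28 − 306)*133 mod 223) = 306 + 389*44 = 17422.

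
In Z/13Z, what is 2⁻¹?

7

Apply the Euclidean algorithm and back-substitute:
13 = 6·2 + 1
2 = 2·1 + 0
gcd(2, 13) = 1, so the inverse exists.
Back-substitute for 1:
1 = 1·13 − 6·2
So 2⁻¹ ≡ −6 ≡ 7 (mod 13).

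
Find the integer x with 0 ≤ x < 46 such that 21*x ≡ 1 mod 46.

46 = 2·21 + 4
21 = 5·4 + 1
4 = 4·1 + 0
gcd(21, 46) = 1, so the inverse exists.
Back-substitute for 1:
1 = 1·21 − 5·4
  = −5·46 + 11·21
So 21⁻¹ ≡ 11 (mod 46).

11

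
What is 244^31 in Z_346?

270

31 in binary is 11111, i.e. 31 = 16 + 8 + 4 + 2 + 1.
244^1 ≡ 244 (mod 346)
244^2 ≡ 244^2 = 59536 ≡ 24 (mod 346)
244^4 ≡ 24^2 = 576 ≡ 230 (mod 346)
244^8 ≡ 230^2 = 52900 ≡ 308 (mod 346)
244^16 ≡ 308^2 = 94864 ≡ 60 (mod 346)
244^31 = 244^16 * 244^8 * 244^4 * 244^2 * 244^1 ≡ 60 * 308 * 230 * 24 * 244 (mod 346).
Accumulate the product:
60 * 308 = 18480 ≡ 142
142 * 230 = 32660 ≡ 136
136 * 24 = 3264 ≡ 150
150 * 244 = 36600 ≡ 270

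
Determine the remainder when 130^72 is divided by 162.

136

72 in binary is 1001000, i.e. 72 = 64 + 8.
130^1 ≡ 130 (mod 162)
130^2 ≡ 130^2 = 16900 ≡ 52 (mod 162)
130^4 ≡ 52^2 = 2704 ≡ 112 (mod 162)
130^8 ≡ 112^2 = 12544 ≡ 70 (mod 162)
130^16 ≡ 70^2 = 4900 ≡ 40 (mod 162)
130^32 ≡ 40^2 = 1600 ≡ 142 (mod 162)
130^64 ≡ 142^2 = 20164 ≡ 76 (mod 162)
130^72 = 130^64 · 130^8 ≡ 76 · 70 (mod 162).
76 · 70 = 5320 ≡ 136 (mod 162).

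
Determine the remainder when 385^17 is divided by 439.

61

385^1 ≡ 385 (mod 439)
385^2 ≡ 385^2 = 148225 ≡ 282 (mod 439)
385^4 ≡ 282^2 = 79524 ≡ 65 (mod 439)
385^8 ≡ 65^2 = 4225 ≡ 274 (mod 439)
385^16 ≡ 274^2 = 75076 ≡ 7 (mod 439)
385^17 = 385^16 · 385^1 ≡ 7 · 385 (mod 439).
7 · 385 = 2695 ≡ 61 (mod 439).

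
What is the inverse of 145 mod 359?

52

359 = 2·145 + 69
145 = 2·69 + 7
69 = 9·7 + 6
7 = 1·6 + 1
6 = 6·1 + 0
gcd(145, 359) = 1, so the inverse exists.
Bézout: 1 = −21·359 + 52·145.
So 145⁻¹ ≡ 52 (mod 359).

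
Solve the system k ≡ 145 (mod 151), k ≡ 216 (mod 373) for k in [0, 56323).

151⁻¹ mod 373: 151×42 ≡ 1 (mod 373), so 151⁻¹ ≡ 42.
k = 145 + 151×((216 − 145)×42 mod 373) = 145 + 151×371 = 56166.

56166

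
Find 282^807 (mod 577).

466

282^1 ≡ 282 (mod 577)
282^2 ≡ 282^2 = 79524 ≡ 475 (mod 577)
282^4 ≡ 475^2 = 225625 ≡ 18 (mod 577)
282^8 ≡ 18^2 = 324 (mod 577)
282^16 ≡ 324^2 = 104976 ≡ 539 (mod 577)
282^32 ≡ 539^2 = 290521 ≡ 290 (mod 577)
282^64 ≡ 290^2 = 84100 ≡ 435 (mod 577)
282^128 ≡ 435^2 = 189225 ≡ 546 (mod 577)
282^256 ≡ 546^2 = 298116 ≡ 384 (mod 577)
282^512 ≡ 384^2 = 147456 ≡ 321 (mod 577)
282^807 = 282^512 × 282^256 × 282^32 × 282^4 × 282^2 × 282^1 ≡ 321 × 384 × 290 × 18 × 475 × 282 (mod 577).
Accumulate the product:
321 × 384 = 123264 ≡ 363
363 × 290 = 105270 ≡ 256
256 × 18 = 4608 ≡ 569
569 × 475 = 270275 ≡ 239
239 × 282 = 67398 ≡ 466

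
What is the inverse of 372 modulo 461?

202

Apply the Euclidean algorithm and back-substitute:
461 = 1·372 + 89
372 = 4·89 + 16
89 = 5·16 + 9
16 = 1·9 + 7
9 = 1·7 + 2
7 = 3·2 + 1
2 = 2·1 + 0
gcd(372, 461) = 1, so the inverse exists.
Bézout: 1 = −163·461 + 202·372.
So 372⁻¹ ≡ 202 (mod 461).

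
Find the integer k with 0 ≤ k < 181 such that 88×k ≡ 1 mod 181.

72

Apply the Euclidean algorithm and back-substitute:
181 = 2×88 + 5
88 = 17×5 + 3
5 = 1×3 + 2
3 = 1×2 + 1
2 = 2×1 + 0
gcd(88, 181) = 1, so the inverse exists.
Back-substitute for 1:
1 = 1×3 − 1×2
  = −1×5 + 2×3
  = 2×88 − 35×5
  = −35×181 + 72×88
So 88⁻¹ ≡ 72 (mod 181).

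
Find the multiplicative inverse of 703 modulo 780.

Apply the Euclidean algorithm and back-substitute:
780 = 1×703 + 77
703 = 9×77 + 10
77 = 7×10 + 7
10 = 1×7 + 3
7 = 2×3 + 1
3 = 3×1 + 0
gcd(703, 780) = 1, so the inverse exists.
Bézout: 1 = 210×780 − 233×703.
So 703⁻¹ ≡ −233 ≡ 547 (mod 780).

547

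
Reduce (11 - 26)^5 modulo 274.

11 - 26 = -15 ≡ 259 (mod 274)
(259)^5 ≡ 153 (mod 274)

153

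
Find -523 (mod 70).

37

-523 = -8*70 + 37, so -523 ≡ 37 (mod 70).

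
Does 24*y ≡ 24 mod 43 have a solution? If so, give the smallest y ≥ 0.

1

gcd(24, 43) = 1, so a unique solution mod 43 exists.
24⁻¹ ≡ 9 (mod 43).
y ≡ 9*24 ≡ 1 (mod 43).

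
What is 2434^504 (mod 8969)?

Using repeated squaring:
504 in binary is 111111000, i.e. 504 = 256 + 128 + 64 + 32 + 16 + 8.
2434^1 ≡ 2434 (mod 8969)
2434^2 ≡ 2434^2 = 5924356 ≡ 4816 (mod 8969)
2434^4 ≡ 4816^2 = 23193856 ≡ 22 (mod 8969)
2434^8 ≡ 22^2 = 484 (mod 8969)
2434^16 ≡ 484^2 = 234256 ≡ 1062 (mod 8969)
2434^32 ≡ 1062^2 = 1127844 ≡ 6719 (mod 8969)
2434^64 ≡ 6719^2 = 45144961 ≡ 3984 (mod 8969)
2434^128 ≡ 3984^2 = 15872256 ≡ 6095 (mod 8969)
2434^256 ≡ 6095^2 = 37149025 ≡ 8396 (mod 8969)
2434^504 = 2434^256 * 2434^128 * 2434^64 * 2434^32 * 2434^16 * 2434^8 ≡ 8396 * 6095 * 3984 * 6719 * 1062 * 484 (mod 8969).
Accumulate the product:
8396 * 6095 = 51173620 ≡ 5475
5475 * 3984 = 21812400 ≡ 8761
8761 * 6719 = 58865159 ≡ 1612
1612 * 1062 = 1711944 ≡ 7834
7834 * 484 = 3791656 ≡ 6738

6738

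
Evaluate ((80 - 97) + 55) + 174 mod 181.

80 - 97 = -17 ≡ 164 (mod 181)
164 + 55 = 219 ≡ 38 (mod 181)
38 + 174 = 212 ≡ 31 (mod 181)

31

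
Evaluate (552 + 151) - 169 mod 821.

552 + 151 = 703
703 - 169 = 534

534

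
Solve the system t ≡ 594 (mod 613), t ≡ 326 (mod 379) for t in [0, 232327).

613⁻¹ mod 379: 613*115 ≡ 1 (mod 379), so 613⁻¹ ≡ 115.
t = 594 + 613*((326 − 594)*115 mod 379) = 594 + 613*258 = 158748.
Check: 158748 mod 613 = 594, 158748 mod 379 = 326. ✓

158748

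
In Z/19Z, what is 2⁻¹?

10

Run the extended Euclidean algorithm:
19 = 9×2 + 1
2 = 2×1 + 0
gcd(2, 19) = 1, so the inverse exists.
Bézout: 1 = 1×19 − 9×2.
So 2⁻¹ ≡ −9 ≡ 10 (mod 19).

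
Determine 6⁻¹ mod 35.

35 = 5·6 + 5
6 = 1·5 + 1
5 = 5·1 + 0
gcd(6, 35) = 1, so the inverse exists.
Bézout: 1 = −1·35 + 6·6.
So 6⁻¹ ≡ 6 (mod 35).

6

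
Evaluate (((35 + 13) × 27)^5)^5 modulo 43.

6

35 + 13 = 48 ≡ 5 (mod 43)
5 × 27 = 135 ≡ 6 (mod 43)
(6)^5 ≡ 36 (mod 43)
(36)^5 ≡ 6 (mod 43)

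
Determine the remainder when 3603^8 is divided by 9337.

By square-and-multiply:
3603^1 ≡ 3603 (mod 9337)
3603^2 ≡ 3603^2 = 12981609 ≡ 3179 (mod 9337)
3603^4 ≡ 3179^2 = 10106041 ≡ 3407 (mod 9337)
3603^8 ≡ 3407^2 = 11607649 ≡ 1758 (mod 9337)
So 3603^8 ≡ 1758 (mod 9337).

1758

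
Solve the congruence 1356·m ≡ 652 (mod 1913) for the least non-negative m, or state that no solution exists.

gcd(1356, 1913) = 1, so a unique solution mod 1913 exists.
1356⁻¹ ≡ 1415 (mod 1913).
m ≡ 1415·652 ≡ 514 (mod 1913).

514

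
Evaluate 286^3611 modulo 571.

286^1 ≡ 286 (mod 571)
286^2 ≡ 286^2 = 81796 ≡ 143 (mod 571)
286^4 ≡ 143^2 = 20449 ≡ 464 (mod 571)
286^8 ≡ 464^2 = 215296 ≡ 29 (mod 571)
286^16 ≡ 29^2 = 841 ≡ 270 (mod 571)
286^32 ≡ 270^2 = 72900 ≡ 383 (mod 571)
286^64 ≡ 383^2 = 146689 ≡ 513 (mod 571)
286^128 ≡ 513^2 = 263169 ≡ 509 (mod 571)
286^256 ≡ 509^2 = 259081 ≡ 418 (mod 571)
286^512 ≡ 418^2 = 174724 ≡ 569 (mod 571)
286^1024 ≡ 569^2 = 323761 ≡ 4 (mod 571)
286^2048 ≡ 4^2 = 16 (mod 571)
286^3611 = 286^2048 × 286^1024 × 286^512 × 286^16 × 286^8 × 286^2 × 286^1 ≡ 16 × 4 × 569 × 270 × 29 × 143 × 286 (mod 571).
Accumulate the product:
16 × 4 = 64
64 × 569 = 36416 ≡ 443
443 × 270 = 119610 ≡ 271
271 × 29 = 7859 ≡ 436
436 × 143 = 62348 ≡ 109
109 × 286 = 31174 ≡ 340

340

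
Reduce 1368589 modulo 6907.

1368589 = 198·6907 + 1003, so 1368589 ≡ 1003 (mod 6907).

1003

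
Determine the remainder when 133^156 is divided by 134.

1

Compute successive squares:
133^1 ≡ 133 (mod 134)
133^2 ≡ 133^2 = 17689 ≡ 1 (mod 134)
133^4 ≡ 1^2 = 1 (mod 134)
133^8 ≡ 1^2 = 1 (mod 134)
133^16 ≡ 1^2 = 1 (mod 134)
133^32 ≡ 1^2 = 1 (mod 134)
133^64 ≡ 1^2 = 1 (mod 134)
133^128 ≡ 1^2 = 1 (mod 134)
133^156 = 133^128 * 133^16 * 133^8 * 133^4 ≡ 1 * 1 * 1 * 1 (mod 134).
Accumulate the product:
1 * 1 = 1
1 * 1 = 1
1 * 1 = 1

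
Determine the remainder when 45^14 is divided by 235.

75

By square-and-multiply:
45^1 ≡ 45 (mod 235)
45^2 ≡ 45^2 = 2025 ≡ 145 (mod 235)
45^4 ≡ 145^2 = 21025 ≡ 110 (mod 235)
45^8 ≡ 110^2 = 12100 ≡ 115 (mod 235)
45^14 = 45^8 × 45^4 × 45^2 ≡ 115 × 110 × 145 (mod 235).
Accumulate the product:
115 × 110 = 12650 ≡ 195
195 × 145 = 28275 ≡ 75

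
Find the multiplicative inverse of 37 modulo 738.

Run the extended Euclidean algorithm:
738 = 19*37 + 35
37 = 1*35 + 2
35 = 17*2 + 1
2 = 2*1 + 0
gcd(37, 738) = 1, so the inverse exists.
Back-substitute for 1:
1 = 1*35 − 17*2
  = −17*37 + 18*35
  = 18*738 − 359*37
So 37⁻¹ ≡ −359 ≡ 379 (mod 738).

379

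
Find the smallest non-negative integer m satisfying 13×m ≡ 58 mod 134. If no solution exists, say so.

56

gcd(13, 134) = 1, so a unique solution mod 134 exists.
13⁻¹ ≡ 31 (mod 134).
m ≡ 31×58 ≡ 56 (mod 134).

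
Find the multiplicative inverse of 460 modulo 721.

500

721 = 1·460 + 261
460 = 1·261 + 199
261 = 1·199 + 62
199 = 3·62 + 13
62 = 4·13 + 10
13 = 1·10 + 3
10 = 3·3 + 1
3 = 3·1 + 0
gcd(460, 721) = 1, so the inverse exists.
Bézout: 1 = 141·721 − 221·460.
So 460⁻¹ ≡ −221 ≡ 500 (mod 721).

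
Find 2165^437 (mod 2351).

469

By square-and-multiply:
437 in binary is 110110101, i.e. 437 = 256 + 128 + 32 + 16 + 4 + 1.
2165^1 ≡ 2165 (mod 2351)
2165^2 ≡ 2165^2 = 4687225 ≡ 1682 (mod 2351)
2165^4 ≡ 1682^2 = 2829124 ≡ 871 (mod 2351)
2165^8 ≡ 871^2 = 758641 ≡ 1619 (mod 2351)
2165^16 ≡ 1619^2 = 2621161 ≡ 2147 (mod 2351)
2165^32 ≡ 2147^2 = 4609609 ≡ 1649 (mod 2351)
2165^64 ≡ 1649^2 = 2719201 ≡ 1445 (mod 2351)
2165^128 ≡ 1445^2 = 2088025 ≡ 337 (mod 2351)
2165^256 ≡ 337^2 = 113569 ≡ 721 (mod 2351)
2165^437 = 2165^256 · 2165^128 · 2165^32 · 2165^16 · 2165^4 · 2165^1 ≡ 721 · 337 · 1649 · 2147 · 871 · 2165 (mod 2351).
Accumulate the product:
721 · 337 = 242977 ≡ 824
824 · 1649 = 1358776 ≡ 2249
2249 · 2147 = 4828603 ≡ 2000
2000 · 871 = 1742000 ≡ 2260
2260 · 2165 = 4892900 ≡ 469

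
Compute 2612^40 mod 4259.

Using repeated squaring:
40 in binary is 101000, i.e. 40 = 32 + 8.
2612^1 ≡ 2612 (mod 4259)
2612^2 ≡ 2612^2 = 6822544 ≡ 3885 (mod 4259)
2612^4 ≡ 3885^2 = 15093225 ≡ 3588 (mod 4259)
2612^8 ≡ 3588^2 = 12873744 ≡ 3046 (mod 4259)
2612^16 ≡ 3046^2 = 9278116 ≡ 2014 (mod 4259)
2612^32 ≡ 2014^2 = 4056196 ≡ 1628 (mod 4259)
2612^40 = 2612^32 * 2612^8 ≡ 1628 * 3046 (mod 4259).
1628 * 3046 = 4958888 ≡ 1412 (mod 4259).

1412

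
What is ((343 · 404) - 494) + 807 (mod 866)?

343 · 404 = 138572 ≡ 12 (mod 866)
12 - 494 = -482 ≡ 384 (mod 866)
384 + 807 = 1191 ≡ 325 (mod 866)

325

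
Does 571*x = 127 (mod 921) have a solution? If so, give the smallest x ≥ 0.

97

gcd(571, 921) = 1, so a unique solution mod 921 exists.
571⁻¹ ≡ 871 (mod 921).
x ≡ 871*127 ≡ 97 (mod 921).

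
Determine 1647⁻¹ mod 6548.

6548 = 3×1647 + 1607
1647 = 1×1607 + 40
1607 = 40×40 + 7
40 = 5×7 + 5
7 = 1×5 + 2
5 = 2×2 + 1
2 = 2×1 + 0
gcd(1647, 6548) = 1, so the inverse exists.
Back-substitute for 1:
1 = 1×5 − 2×2
  = −2×7 + 3×5
  = 3×40 − 17×7
  = −17×1607 + 683×40
  = 683×1647 − 700×1607
  = −700×6548 + 2783×1647
So 1647⁻¹ ≡ 2783 (mod 6548).

2783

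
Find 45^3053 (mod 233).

108

45^1 ≡ 45 (mod 233)
45^2 ≡ 45^2 = 2025 ≡ 161 (mod 233)
45^4 ≡ 161^2 = 25921 ≡ 58 (mod 233)
45^8 ≡ 58^2 = 3364 ≡ 102 (mod 233)
45^16 ≡ 102^2 = 10404 ≡ 152 (mod 233)
45^32 ≡ 152^2 = 23104 ≡ 37 (mod 233)
45^64 ≡ 37^2 = 1369 ≡ 204 (mod 233)
45^128 ≡ 204^2 = 41616 ≡ 142 (mod 233)
45^256 ≡ 142^2 = 20164 ≡ 126 (mod 233)
45^512 ≡ 126^2 = 15876 ≡ 32 (mod 233)
45^1024 ≡ 32^2 = 1024 ≡ 92 (mod 233)
45^2048 ≡ 92^2 = 8464 ≡ 76 (mod 233)
45^3053 = 45^2048 · 45^512 · 45^256 · 45^128 · 45^64 · 45^32 · 45^8 · 45^4 · 45^1 ≡ 76 · 32 · 126 · 142 · 204 · 37 · 102 · 58 · 45 (mod 233).
Accumulate the product:
76 · 32 = 2432 ≡ 102
102 · 126 = 12852 ≡ 37
37 · 142 = 5254 ≡ 128
128 · 204 = 26112 ≡ 16
16 · 37 = 592 ≡ 126
126 · 102 = 12852 ≡ 37
37 · 58 = 2146 ≡ 49
49 · 45 = 2205 ≡ 108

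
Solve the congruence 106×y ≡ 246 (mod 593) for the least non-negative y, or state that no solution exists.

517

gcd(106, 593) = 1, so a unique solution mod 593 exists.
106⁻¹ ≡ 207 (mod 593).
y ≡ 207×246 ≡ 517 (mod 593).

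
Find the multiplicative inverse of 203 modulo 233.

Apply the Euclidean algorithm and back-substitute:
233 = 1·203 + 30
203 = 6·30 + 23
30 = 1·23 + 7
23 = 3·7 + 2
7 = 3·2 + 1
2 = 2·1 + 0
gcd(203, 233) = 1, so the inverse exists.
Bézout: 1 = 88·233 − 101·203.
So 203⁻¹ ≡ −101 ≡ 132 (mod 233).

132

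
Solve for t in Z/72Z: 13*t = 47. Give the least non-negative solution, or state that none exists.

59

gcd(13, 72) = 1, so a unique solution mod 72 exists.
13⁻¹ ≡ 61 (mod 72).
t ≡ 61*47 ≡ 59 (mod 72).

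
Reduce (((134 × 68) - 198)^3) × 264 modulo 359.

219

134 × 68 = 9112 ≡ 137 (mod 359)
137 - 198 = -61 ≡ 298 (mod 359)
(298)^3 ≡ 266 (mod 359)
266 × 264 = 70224 ≡ 219 (mod 359)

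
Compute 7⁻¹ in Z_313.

313 = 44*7 + 5
7 = 1*5 + 2
5 = 2*2 + 1
2 = 2*1 + 0
gcd(7, 313) = 1, so the inverse exists.
Bézout: 1 = 3*313 − 134*7.
So 7⁻¹ ≡ −134 ≡ 179 (mod 313).

179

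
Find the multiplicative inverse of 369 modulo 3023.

3023 = 8·369 + 71
369 = 5·71 + 14
71 = 5·14 + 1
14 = 14·1 + 0
gcd(369, 3023) = 1, so the inverse exists.
Back-substitute for 1:
1 = 1·71 − 5·14
  = −5·369 + 26·71
  = 26·3023 − 213·369
So 369⁻¹ ≡ −213 ≡ 2810 (mod 3023).

2810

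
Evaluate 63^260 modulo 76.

73

Compute successive squares:
260 in binary is 100000100, i.e. 260 = 256 + 4.
63^1 ≡ 63 (mod 76)
63^2 ≡ 63^2 = 3969 ≡ 17 (mod 76)
63^4 ≡ 17^2 = 289 ≡ 61 (mod 76)
63^8 ≡ 61^2 = 3721 ≡ 73 (mod 76)
63^16 ≡ 73^2 = 5329 ≡ 9 (mod 76)
63^32 ≡ 9^2 = 81 ≡ 5 (mod 76)
63^64 ≡ 5^2 = 25 (mod 76)
63^128 ≡ 25^2 = 625 ≡ 17 (mod 76)
63^256 ≡ 17^2 = 289 ≡ 61 (mod 76)
63^260 = 63^256 · 63^4 ≡ 61 · 61 (mod 76).
61 · 61 = 3721 ≡ 73 (mod 76).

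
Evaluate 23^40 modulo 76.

9

23^1 ≡ 23 (mod 76)
23^2 ≡ 23^2 = 529 ≡ 73 (mod 76)
23^4 ≡ 73^2 = 5329 ≡ 9 (mod 76)
23^8 ≡ 9^2 = 81 ≡ 5 (mod 76)
23^16 ≡ 5^2 = 25 (mod 76)
23^32 ≡ 25^2 = 625 ≡ 17 (mod 76)
23^40 = 23^32 × 23^8 ≡ 17 × 5 (mod 76).
17 × 5 = 85 ≡ 9 (mod 76).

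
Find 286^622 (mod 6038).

622 in binary is 1001101110, i.e. 622 = 512 + 64 + 32 + 8 + 4 + 2.
286^1 ≡ 286 (mod 6038)
286^2 ≡ 286^2 = 81796 ≡ 3302 (mod 6038)
286^4 ≡ 3302^2 = 10903204 ≡ 4614 (mod 6038)
286^8 ≡ 4614^2 = 21288996 ≡ 5046 (mod 6038)
286^16 ≡ 5046^2 = 25462116 ≡ 5908 (mod 6038)
286^32 ≡ 5908^2 = 34904464 ≡ 4824 (mod 6038)
286^64 ≡ 4824^2 = 23270976 ≡ 524 (mod 6038)
286^128 ≡ 524^2 = 274576 ≡ 2866 (mod 6038)
286^256 ≡ 2866^2 = 8213956 ≡ 2276 (mod 6038)
286^512 ≡ 2276^2 = 5180176 ≡ 5610 (mod 6038)
286^622 = 286^512 * 286^64 * 286^32 * 286^8 * 286^4 * 286^2 ≡ 5610 * 524 * 4824 * 5046 * 4614 * 3302 (mod 6038).
Accumulate the product:
5610 * 524 = 2939640 ≡ 5172
5172 * 4824 = 24949728 ≡ 712
712 * 5046 = 3592752 ≡ 142
142 * 4614 = 655188 ≡ 3084
3084 * 3302 = 10183368 ≡ 3300

3300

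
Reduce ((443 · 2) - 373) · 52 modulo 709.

443 · 2 = 886 ≡ 177 (mod 709)
177 - 373 = -196 ≡ 513 (mod 709)
513 · 52 = 26676 ≡ 443 (mod 709)

443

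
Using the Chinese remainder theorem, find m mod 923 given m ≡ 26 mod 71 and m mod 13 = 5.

239

71⁻¹ mod 13: 71·11 ≡ 1 (mod 13), so 71⁻¹ ≡ 11.
m = 26 + 71·((5 − 26)·11 mod 13) = 26 + 71·3 = 239.
Check: 239 mod 71 = 26, 239 mod 13 = 5. ✓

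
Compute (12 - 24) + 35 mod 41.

12 - 24 = -12 ≡ 29 (mod 41)
29 + 35 = 64 ≡ 23 (mod 41)

23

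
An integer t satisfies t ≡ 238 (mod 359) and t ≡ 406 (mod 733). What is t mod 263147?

359⁻¹ mod 733: 359*684 ≡ 1 (mod 733), so 359⁻¹ ≡ 684.
t = 238 + 359*((406 − 238)*684 mod 733) = 238 + 359*564 = 202714.
Check: 202714 mod 359 = 238, 202714 mod 733 = 406. ✓

202714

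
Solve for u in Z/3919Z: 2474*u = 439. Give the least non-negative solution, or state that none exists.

gcd(2474, 3919) = 1, so a unique solution mod 3919 exists.
2474⁻¹ ≡ 3740 (mod 3919).
u ≡ 3740*439 ≡ 3718 (mod 3919).

3718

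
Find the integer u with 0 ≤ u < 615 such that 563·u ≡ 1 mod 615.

By the extended Euclidean algorithm:
615 = 1*563 + 52
563 = 10*52 + 43
52 = 1*43 + 9
43 = 4*9 + 7
9 = 1*7 + 2
7 = 3*2 + 1
2 = 2*1 + 0
gcd(563, 615) = 1, so the inverse exists.
Back-substitute for 1:
1 = 1*7 − 3*2
  = −3*9 + 4*7
  = 4*43 − 19*9
  = −19*52 + 23*43
  = 23*563 − 249*52
  = −249*615 + 272*563
So 563⁻¹ ≡ 272 (mod 615).

272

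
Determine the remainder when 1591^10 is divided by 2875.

2651

By square-and-multiply:
10 in binary is 1010, i.e. 10 = 8 + 2.
1591^1 ≡ 1591 (mod 2875)
1591^2 ≡ 1591^2 = 2531281 ≡ 1281 (mod 2875)
1591^4 ≡ 1281^2 = 1640961 ≡ 2211 (mod 2875)
1591^8 ≡ 2211^2 = 4888521 ≡ 1021 (mod 2875)
1591^10 = 1591^8 * 1591^2 ≡ 1021 * 1281 (mod 2875).
1021 * 1281 = 1307901 ≡ 2651 (mod 2875).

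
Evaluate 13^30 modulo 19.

Using repeated squaring:
30 in binary is 11110, i.e. 30 = 16 + 8 + 4 + 2.
13^1 ≡ 13 (mod 19)
13^2 ≡ 13^2 = 169 ≡ 17 (mod 19)
13^4 ≡ 17^2 = 289 ≡ 4 (mod 19)
13^8 ≡ 4^2 = 16 (mod 19)
13^16 ≡ 16^2 = 256 ≡ 9 (mod 19)
13^30 = 13^16 · 13^8 · 13^4 · 13^2 ≡ 9 · 16 · 4 · 17 (mod 19).
Accumulate the product:
9 · 16 = 144 ≡ 11
11 · 4 = 44 ≡ 6
6 · 17 = 102 ≡ 7

7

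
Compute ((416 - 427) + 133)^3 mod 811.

19

416 - 427 = -11 ≡ 800 (mod 811)
800 + 133 = 933 ≡ 122 (mod 811)
(122)^3 ≡ 19 (mod 811)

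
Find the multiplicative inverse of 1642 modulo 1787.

1331

By the extended Euclidean algorithm:
1787 = 1×1642 + 145
1642 = 11×145 + 47
145 = 3×47 + 4
47 = 11×4 + 3
4 = 1×3 + 1
3 = 3×1 + 0
gcd(1642, 1787) = 1, so the inverse exists.
Bézout: 1 = 419×1787 − 456×1642.
So 1642⁻¹ ≡ −456 ≡ 1331 (mod 1787).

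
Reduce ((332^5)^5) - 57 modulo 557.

457

(332)^5 ≡ 121 (mod 557)
(121)^5 ≡ 514 (mod 557)
514 - 57 = 457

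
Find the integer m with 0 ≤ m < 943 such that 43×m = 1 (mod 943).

Apply the Euclidean algorithm and back-substitute:
943 = 21·43 + 40
43 = 1·40 + 3
40 = 13·3 + 1
3 = 3·1 + 0
gcd(43, 943) = 1, so the inverse exists.
Bézout: 1 = 14·943 − 307·43.
So 43⁻¹ ≡ −307 ≡ 636 (mod 943).

636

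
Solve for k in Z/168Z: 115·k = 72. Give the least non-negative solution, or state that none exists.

gcd(115, 168) = 1, so a unique solution mod 168 exists.
115⁻¹ ≡ 19 (mod 168).
k ≡ 19·72 ≡ 24 (mod 168).

24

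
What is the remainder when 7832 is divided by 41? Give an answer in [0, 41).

1

7832 = 191×41 + 1, so 7832 ≡ 1 (mod 41).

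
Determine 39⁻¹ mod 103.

37

103 = 2*39 + 25
39 = 1*25 + 14
25 = 1*14 + 11
14 = 1*11 + 3
11 = 3*3 + 2
3 = 1*2 + 1
2 = 2*1 + 0
gcd(39, 103) = 1, so the inverse exists.
Bézout: 1 = −14*103 + 37*39.
So 39⁻¹ ≡ 37 (mod 103).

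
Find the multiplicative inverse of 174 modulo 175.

174

Run the extended Euclidean algorithm:
175 = 1*174 + 1
174 = 174*1 + 0
gcd(174, 175) = 1, so the inverse exists.
Back-substitute for 1:
1 = 1*175 − 1*174
So 174⁻¹ ≡ −1 ≡ 174 (mod 175).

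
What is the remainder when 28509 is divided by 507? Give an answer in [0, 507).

117

28509 = 56·507 + 117, so 28509 ≡ 117 (mod 507).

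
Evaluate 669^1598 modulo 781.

1598 in binary is 11000111110, i.e. 1598 = 1024 + 512 + 32 + 16 + 8 + 4 + 2.
669^1 ≡ 669 (mod 781)
669^2 ≡ 669^2 = 447561 ≡ 48 (mod 781)
669^4 ≡ 48^2 = 2304 ≡ 742 (mod 781)
669^8 ≡ 742^2 = 550564 ≡ 740 (mod 781)
669^16 ≡ 740^2 = 547600 ≡ 119 (mod 781)
669^32 ≡ 119^2 = 14161 ≡ 103 (mod 781)
669^64 ≡ 103^2 = 10609 ≡ 456 (mod 781)
669^128 ≡ 456^2 = 207936 ≡ 190 (mod 781)
669^256 ≡ 190^2 = 36100 ≡ 174 (mod 781)
669^512 ≡ 174^2 = 30276 ≡ 598 (mod 781)
669^1024 ≡ 598^2 = 357604 ≡ 687 (mod 781)
669^1598 = 669^1024 * 669^512 * 669^32 * 669^16 * 669^8 * 669^4 * 669^2 ≡ 687 * 598 * 103 * 119 * 740 * 742 * 48 (mod 781).
Accumulate the product:
687 * 598 = 410826 ≡ 20
20 * 103 = 2060 ≡ 498
498 * 119 = 59262 ≡ 687
687 * 740 = 508380 ≡ 730
730 * 742 = 541660 ≡ 427
427 * 48 = 20496 ≡ 190

190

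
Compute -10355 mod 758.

257

-10355 = -14·758 + 257, so -10355 ≡ 257 (mod 758).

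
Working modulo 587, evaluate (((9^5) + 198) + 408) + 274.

55

(9)^5 ≡ 349 (mod 587)
349 + 198 = 547
547 + 408 = 955 ≡ 368 (mod 587)
368 + 274 = 642 ≡ 55 (mod 587)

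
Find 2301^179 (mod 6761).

456

2301^1 ≡ 2301 (mod 6761)
2301^2 ≡ 2301^2 = 5294601 ≡ 738 (mod 6761)
2301^4 ≡ 738^2 = 544644 ≡ 3764 (mod 6761)
2301^8 ≡ 3764^2 = 14167696 ≡ 3401 (mod 6761)
2301^16 ≡ 3401^2 = 11566801 ≡ 5491 (mod 6761)
2301^32 ≡ 5491^2 = 30151081 ≡ 3782 (mod 6761)
2301^64 ≡ 3782^2 = 14303524 ≡ 4009 (mod 6761)
2301^128 ≡ 4009^2 = 16072081 ≡ 1184 (mod 6761)
2301^179 = 2301^128 * 2301^32 * 2301^16 * 2301^2 * 2301^1 ≡ 1184 * 3782 * 5491 * 738 * 2301 (mod 6761).
Accumulate the product:
1184 * 3782 = 4477888 ≡ 2106
2106 * 5491 = 11564046 ≡ 2736
2736 * 738 = 2019168 ≡ 4390
4390 * 2301 = 10101390 ≡ 456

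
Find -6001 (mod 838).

703

-6001 = -8·838 + 703, so -6001 ≡ 703 (mod 838).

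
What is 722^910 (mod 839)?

By square-and-multiply:
910 in binary is 1110001110, i.e. 910 = 512 + 256 + 128 + 8 + 4 + 2.
722^1 ≡ 722 (mod 839)
722^2 ≡ 722^2 = 521284 ≡ 265 (mod 839)
722^4 ≡ 265^2 = 70225 ≡ 588 (mod 839)
722^8 ≡ 588^2 = 345744 ≡ 76 (mod 839)
722^16 ≡ 76^2 = 5776 ≡ 742 (mod 839)
722^32 ≡ 742^2 = 550564 ≡ 180 (mod 839)
722^64 ≡ 180^2 = 32400 ≡ 518 (mod 839)
722^128 ≡ 518^2 = 268324 ≡ 683 (mod 839)
722^256 ≡ 683^2 = 466489 ≡ 5 (mod 839)
722^512 ≡ 5^2 = 25 (mod 839)
722^910 = 722^512 * 722^256 * 722^128 * 722^8 * 722^4 * 722^2 ≡ 25 * 5 * 683 * 76 * 588 * 265 (mod 839).
Accumulate the product:
25 * 5 = 125
125 * 683 = 85375 ≡ 636
636 * 76 = 48336 ≡ 513
513 * 588 = 301644 ≡ 443
443 * 265 = 117395 ≡ 774

774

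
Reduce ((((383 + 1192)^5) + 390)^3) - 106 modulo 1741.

383 + 1192 = 1575
(1575)^5 ≡ 1262 (mod 1741)
1262 + 390 = 1652
(1652)^3 ≡ 136 (mod 1741)
136 - 106 = 30

30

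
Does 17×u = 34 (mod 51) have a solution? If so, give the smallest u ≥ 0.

gcd(17, 51) = 17, and 17 | 34, so solutions exist.
Divide through by 17: 1×u mod 3 = 2.
1⁻¹ ≡ 1 (mod 3).
u ≡ 1×2 ≡ 2 (mod 3).
The smallest non-negative solution is u = 2.

2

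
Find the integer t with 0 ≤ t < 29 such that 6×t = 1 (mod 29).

5

Run the extended Euclidean algorithm:
29 = 4*6 + 5
6 = 1*5 + 1
5 = 5*1 + 0
gcd(6, 29) = 1, so the inverse exists.
Back-substitute for 1:
1 = 1*6 − 1*5
  = −1*29 + 5*6
So 6⁻¹ ≡ 5 (mod 29).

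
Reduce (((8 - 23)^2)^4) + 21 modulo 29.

8 - 23 = -15 ≡ 14 (mod 29)
(14)^2 ≡ 22 (mod 29)
(22)^4 ≡ 23 (mod 29)
23 + 21 = 44 ≡ 15 (mod 29)

15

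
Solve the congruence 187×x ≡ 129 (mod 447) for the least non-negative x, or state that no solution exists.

gcd(187, 447) = 1, so a unique solution mod 447 exists.
187⁻¹ ≡ 349 (mod 447).
x ≡ 349×129 ≡ 321 (mod 447).

321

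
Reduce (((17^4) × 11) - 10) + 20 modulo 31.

25

(17)^4 ≡ 7 (mod 31)
7 × 11 = 77 ≡ 15 (mod 31)
15 - 10 = 5
5 + 20 = 25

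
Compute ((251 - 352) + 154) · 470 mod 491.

360

251 - 352 = -101 ≡ 390 (mod 491)
390 + 154 = 544 ≡ 53 (mod 491)
53 · 470 = 24910 ≡ 360 (mod 491)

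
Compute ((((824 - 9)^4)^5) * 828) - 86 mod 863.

824 - 9 = 815
(815)^4 ≡ 103 (mod 863)
(103)^5 ≡ 470 (mod 863)
470 * 828 = 389160 ≡ 810 (mod 863)
810 - 86 = 724

724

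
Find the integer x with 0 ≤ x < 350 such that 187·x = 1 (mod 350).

73

Run the extended Euclidean algorithm:
350 = 1×187 + 163
187 = 1×163 + 24
163 = 6×24 + 19
24 = 1×19 + 5
19 = 3×5 + 4
5 = 1×4 + 1
4 = 4×1 + 0
gcd(187, 350) = 1, so the inverse exists.
Bézout: 1 = −39×350 + 73×187.
So 187⁻¹ ≡ 73 (mod 350).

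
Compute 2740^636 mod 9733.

3955

Compute successive squares:
636 in binary is 1001111100, i.e. 636 = 512 + 64 + 32 + 16 + 8 + 4.
2740^1 ≡ 2740 (mod 9733)
2740^2 ≡ 2740^2 = 7507600 ≡ 3457 (mod 9733)
2740^4 ≡ 3457^2 = 11950849 ≡ 8458 (mod 9733)
2740^8 ≡ 8458^2 = 71537764 ≡ 214 (mod 9733)
2740^16 ≡ 214^2 = 45796 ≡ 6864 (mod 9733)
2740^32 ≡ 6864^2 = 47114496 ≡ 6776 (mod 9733)
2740^64 ≡ 6776^2 = 45914176 ≡ 3615 (mod 9733)
2740^128 ≡ 3615^2 = 13068225 ≡ 6539 (mod 9733)
2740^256 ≡ 6539^2 = 42758521 ≡ 1452 (mod 9733)
2740^512 ≡ 1452^2 = 2108304 ≡ 5976 (mod 9733)
2740^636 = 2740^512 × 2740^64 × 2740^32 × 2740^16 × 2740^8 × 2740^4 ≡ 5976 × 3615 × 6776 × 6864 × 214 × 8458 (mod 9733).
Accumulate the product:
5976 × 3615 = 21603240 ≡ 5713
5713 × 6776 = 38711288 ≡ 3147
3147 × 6864 = 21601008 ≡ 3481
3481 × 214 = 744934 ≡ 5226
5226 × 8458 = 44201508 ≡ 3955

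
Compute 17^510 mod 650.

By square-and-multiply:
510 in binary is 111111110, i.e. 510 = 256 + 128 + 64 + 32 + 16 + 8 + 4 + 2.
17^1 ≡ 17 (mod 650)
17^2 ≡ 17^2 = 289 (mod 650)
17^4 ≡ 289^2 = 83521 ≡ 321 (mod 650)
17^8 ≡ 321^2 = 103041 ≡ 341 (mod 650)
17^16 ≡ 341^2 = 116281 ≡ 581 (mod 650)
17^32 ≡ 581^2 = 337561 ≡ 211 (mod 650)
17^64 ≡ 211^2 = 44521 ≡ 321 (mod 650)
17^128 ≡ 321^2 = 103041 ≡ 341 (mod 650)
17^256 ≡ 341^2 = 116281 ≡ 581 (mod 650)
17^510 = 17^256 × 17^128 × 17^64 × 17^32 × 17^16 × 17^8 × 17^4 × 17^2 ≡ 581 × 341 × 321 × 211 × 581 × 341 × 321 × 289 (mod 650).
Accumulate the product:
581 × 341 = 198121 ≡ 521
521 × 321 = 167241 ≡ 191
191 × 211 = 40301 ≡ 1
1 × 581 = 581
581 × 341 = 198121 ≡ 521
521 × 321 = 167241 ≡ 191
191 × 289 = 55199 ≡ 599

599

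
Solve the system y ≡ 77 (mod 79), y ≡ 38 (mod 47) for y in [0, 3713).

79⁻¹ mod 47: 79·25 ≡ 1 (mod 47), so 79⁻¹ ≡ 25.
y = 77 + 79·((38 − 77)·25 mod 47) = 77 + 79·12 = 1025.

1025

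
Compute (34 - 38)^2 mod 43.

34 - 38 = -4 ≡ 39 (mod 43)
(39)^2 ≡ 16 (mod 43)

16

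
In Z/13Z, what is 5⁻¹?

8

13 = 2·5 + 3
5 = 1·3 + 2
3 = 1·2 + 1
2 = 2·1 + 0
gcd(5, 13) = 1, so the inverse exists.
Bézout: 1 = 2·13 − 5·5.
So 5⁻¹ ≡ −5 ≡ 8 (mod 13).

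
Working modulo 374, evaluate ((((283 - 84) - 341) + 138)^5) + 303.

283 - 84 = 199
199 - 341 = -142 ≡ 232 (mod 374)
232 + 138 = 370
(370)^5 ≡ 98 (mod 374)
98 + 303 = 401 ≡ 27 (mod 374)

27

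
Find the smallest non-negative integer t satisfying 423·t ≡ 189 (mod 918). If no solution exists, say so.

gcd(423, 918) = 9, and 9 | 189, so solutions exist.
Divide through by 9: 47·t ≡ 21 (mod 102).
47⁻¹ ≡ 89 (mod 102).
t ≡ 89·21 ≡ 33 (mod 102).
The smallest non-negative solution is t = 33.

33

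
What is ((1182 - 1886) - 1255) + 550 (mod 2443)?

1182 - 1886 = -704 ≡ 1739 (mod 2443)
1739 - 1255 = 484
484 + 550 = 1034

1034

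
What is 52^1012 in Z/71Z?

38

1012 in binary is 1111110100, i.e. 1012 = 512 + 256 + 128 + 64 + 32 + 16 + 4.
52^1 ≡ 52 (mod 71)
52^2 ≡ 52^2 = 2704 ≡ 6 (mod 71)
52^4 ≡ 6^2 = 36 (mod 71)
52^8 ≡ 36^2 = 1296 ≡ 18 (mod 71)
52^16 ≡ 18^2 = 324 ≡ 40 (mod 71)
52^32 ≡ 40^2 = 1600 ≡ 38 (mod 71)
52^64 ≡ 38^2 = 1444 ≡ 24 (mod 71)
52^128 ≡ 24^2 = 576 ≡ 8 (mod 71)
52^256 ≡ 8^2 = 64 (mod 71)
52^512 ≡ 64^2 = 4096 ≡ 49 (mod 71)
52^1012 = 52^512 × 52^256 × 52^128 × 52^64 × 52^32 × 52^16 × 52^4 ≡ 49 × 64 × 8 × 24 × 38 × 40 × 36 (mod 71).
Accumulate the product:
49 × 64 = 3136 ≡ 12
12 × 8 = 96 ≡ 25
25 × 24 = 600 ≡ 32
32 × 38 = 1216 ≡ 9
9 × 40 = 360 ≡ 5
5 × 36 = 180 ≡ 38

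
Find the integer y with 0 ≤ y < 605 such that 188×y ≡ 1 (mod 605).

177

Apply the Euclidean algorithm and back-substitute:
605 = 3×188 + 41
188 = 4×41 + 24
41 = 1×24 + 17
24 = 1×17 + 7
17 = 2×7 + 3
7 = 2×3 + 1
3 = 3×1 + 0
gcd(188, 605) = 1, so the inverse exists.
Bézout: 1 = −55×605 + 177×188.
So 188⁻¹ ≡ 177 (mod 605).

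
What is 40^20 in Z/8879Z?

Compute successive squares:
20 in binary is 10100, i.e. 20 = 16 + 4.
40^1 ≡ 40 (mod 8879)
40^2 ≡ 40^2 = 1600 (mod 8879)
40^4 ≡ 1600^2 = 2560000 ≡ 2848 (mod 8879)
40^8 ≡ 2848^2 = 8111104 ≡ 4577 (mod 8879)
40^16 ≡ 4577^2 = 20948929 ≡ 3368 (mod 8879)
40^20 = 40^16 * 40^4 ≡ 3368 * 2848 (mod 8879).
3368 * 2848 = 9592064 ≡ 2744 (mod 8879).

2744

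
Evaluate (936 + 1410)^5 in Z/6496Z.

936 + 1410 = 2346
(2346)^5 ≡ 2976 (mod 6496)

2976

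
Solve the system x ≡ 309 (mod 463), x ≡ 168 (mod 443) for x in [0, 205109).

463⁻¹ mod 443: 463·288 ≡ 1 (mod 443), so 463⁻¹ ≡ 288.
x = 309 + 463·((168 − 309)·288 mod 443) = 309 + 463·148 = 68833.

68833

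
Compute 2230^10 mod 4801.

2230^1 ≡ 2230 (mod 4801)
2230^2 ≡ 2230^2 = 4972900 ≡ 3865 (mod 4801)
2230^4 ≡ 3865^2 = 14938225 ≡ 2314 (mod 4801)
2230^8 ≡ 2314^2 = 5354596 ≡ 1481 (mod 4801)
2230^10 = 2230^8 * 2230^2 ≡ 1481 * 3865 (mod 4801).
1481 * 3865 = 5724065 ≡ 1273 (mod 4801).

1273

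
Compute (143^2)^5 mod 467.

172

(143)^2 ≡ 368 (mod 467)
(368)^5 ≡ 172 (mod 467)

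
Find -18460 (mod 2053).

17

-18460 = -9×2053 + 17, so -18460 ≡ 17 (mod 2053).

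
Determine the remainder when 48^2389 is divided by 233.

By square-and-multiply:
2389 in binary is 100101010101, i.e. 2389 = 2048 + 256 + 64 + 16 + 4 + 1.
48^1 ≡ 48 (mod 233)
48^2 ≡ 48^2 = 2304 ≡ 207 (mod 233)
48^4 ≡ 207^2 = 42849 ≡ 210 (mod 233)
48^8 ≡ 210^2 = 44100 ≡ 63 (mod 233)
48^16 ≡ 63^2 = 3969 ≡ 8 (mod 233)
48^32 ≡ 8^2 = 64 (mod 233)
48^64 ≡ 64^2 = 4096 ≡ 135 (mod 233)
48^128 ≡ 135^2 = 18225 ≡ 51 (mod 233)
48^256 ≡ 51^2 = 2601 ≡ 38 (mod 233)
48^512 ≡ 38^2 = 1444 ≡ 46 (mod 233)
48^1024 ≡ 46^2 = 2116 ≡ 19 (mod 233)
48^2048 ≡ 19^2 = 361 ≡ 128 (mod 233)
48^2389 = 48^2048 * 48^256 * 48^64 * 48^16 * 48^4 * 48^1 ≡ 128 * 38 * 135 * 8 * 210 * 48 (mod 233).
Accumulate the product:
128 * 38 = 4864 ≡ 204
204 * 135 = 27540 ≡ 46
46 * 8 = 368 ≡ 135
135 * 210 = 28350 ≡ 157
157 * 48 = 7536 ≡ 80

80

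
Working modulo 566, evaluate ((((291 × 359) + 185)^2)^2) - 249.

563

291 × 359 = 104469 ≡ 325 (mod 566)
325 + 185 = 510
(510)^2 ≡ 306 (mod 566)
(306)^2 ≡ 246 (mod 566)
246 - 249 = -3 ≡ 563 (mod 566)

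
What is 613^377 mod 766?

377 in binary is 101111001, i.e. 377 = 256 + 64 + 32 + 16 + 8 + 1.
613^1 ≡ 613 (mod 766)
613^2 ≡ 613^2 = 375769 ≡ 429 (mod 766)
613^4 ≡ 429^2 = 184041 ≡ 201 (mod 766)
613^8 ≡ 201^2 = 40401 ≡ 569 (mod 766)
613^16 ≡ 569^2 = 323761 ≡ 509 (mod 766)
613^32 ≡ 509^2 = 259081 ≡ 173 (mod 766)
613^64 ≡ 173^2 = 29929 ≡ 55 (mod 766)
613^128 ≡ 55^2 = 3025 ≡ 727 (mod 766)
613^256 ≡ 727^2 = 528529 ≡ 755 (mod 766)
613^377 = 613^256 · 613^64 · 613^32 · 613^16 · 613^8 · 613^1 ≡ 755 · 55 · 173 · 509 · 569 · 613 (mod 766).
Accumulate the product:
755 · 55 = 41525 ≡ 161
161 · 173 = 27853 ≡ 277
277 · 509 = 140993 ≡ 49
49 · 569 = 27881 ≡ 305
305 · 613 = 186965 ≡ 61

61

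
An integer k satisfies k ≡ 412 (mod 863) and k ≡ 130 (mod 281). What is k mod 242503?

863⁻¹ mod 281: 863*267 ≡ 1 (mod 281), so 863⁻¹ ≡ 267.
k = 412 + 863*((130 − 412)*267 mod 281) = 412 + 863*14 = 12494.
Check: 12494 mod 863 = 412, 12494 mod 281 = 130. ✓

12494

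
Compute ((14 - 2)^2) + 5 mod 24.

14 - 2 = 12
(12)^2 ≡ 0 (mod 24)
0 + 5 = 5

5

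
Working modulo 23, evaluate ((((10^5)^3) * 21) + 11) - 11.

(10)^5 ≡ 19 (mod 23)
(19)^3 ≡ 5 (mod 23)
5 * 21 = 105 ≡ 13 (mod 23)
13 + 11 = 24 ≡ 1 (mod 23)
1 - 11 = -10 ≡ 13 (mod 23)

13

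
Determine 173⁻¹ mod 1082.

Run the extended Euclidean algorithm:
1082 = 6·173 + 44
173 = 3·44 + 41
44 = 1·41 + 3
41 = 13·3 + 2
3 = 1·2 + 1
2 = 2·1 + 0
gcd(173, 1082) = 1, so the inverse exists.
Back-substitute for 1:
1 = 1·3 − 1·2
  = −1·41 + 14·3
  = 14·44 − 15·41
  = −15·173 + 59·44
  = 59·1082 − 369·173
So 173⁻¹ ≡ −369 ≡ 713 (mod 1082).

713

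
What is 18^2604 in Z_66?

2604 in binary is 101000101100, i.e. 2604 = 2048 + 512 + 32 + 8 + 4.
18^1 ≡ 18 (mod 66)
18^2 ≡ 18^2 = 324 ≡ 60 (mod 66)
18^4 ≡ 60^2 = 3600 ≡ 36 (mod 66)
18^8 ≡ 36^2 = 1296 ≡ 42 (mod 66)
18^16 ≡ 42^2 = 1764 ≡ 48 (mod 66)
18^32 ≡ 48^2 = 2304 ≡ 60 (mod 66)
18^64 ≡ 60^2 = 3600 ≡ 36 (mod 66)
18^128 ≡ 36^2 = 1296 ≡ 42 (mod 66)
18^256 ≡ 42^2 = 1764 ≡ 48 (mod 66)
18^512 ≡ 48^2 = 2304 ≡ 60 (mod 66)
18^1024 ≡ 60^2 = 3600 ≡ 36 (mod 66)
18^2048 ≡ 36^2 = 1296 ≡ 42 (mod 66)
18^2604 = 18^2048 * 18^512 * 18^32 * 18^8 * 18^4 ≡ 42 * 60 * 60 * 42 * 36 (mod 66).
Accumulate the product:
42 * 60 = 2520 ≡ 12
12 * 60 = 720 ≡ 60
60 * 42 = 2520 ≡ 12
12 * 36 = 432 ≡ 36

36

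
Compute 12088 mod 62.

60

12088 = 194*62 + 60, so 12088 ≡ 60 (mod 62).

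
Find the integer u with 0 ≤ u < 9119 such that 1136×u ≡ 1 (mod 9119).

4118

Apply the Euclidean algorithm and back-substitute:
9119 = 8*1136 + 31
1136 = 36*31 + 20
31 = 1*20 + 11
20 = 1*11 + 9
11 = 1*9 + 2
9 = 4*2 + 1
2 = 2*1 + 0
gcd(1136, 9119) = 1, so the inverse exists.
Bézout: 1 = −513*9119 + 4118*1136.
So 1136⁻¹ ≡ 4118 (mod 9119).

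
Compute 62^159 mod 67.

Using repeated squaring:
62^1 ≡ 62 (mod 67)
62^2 ≡ 62^2 = 3844 ≡ 25 (mod 67)
62^4 ≡ 25^2 = 625 ≡ 22 (mod 67)
62^8 ≡ 22^2 = 484 ≡ 15 (mod 67)
62^16 ≡ 15^2 = 225 ≡ 24 (mod 67)
62^32 ≡ 24^2 = 576 ≡ 40 (mod 67)
62^64 ≡ 40^2 = 1600 ≡ 59 (mod 67)
62^128 ≡ 59^2 = 3481 ≡ 64 (mod 67)
62^159 = 62^128 * 62^16 * 62^8 * 62^4 * 62^2 * 62^1 ≡ 64 * 24 * 15 * 22 * 25 * 62 (mod 67).
Accumulate the product:
64 * 24 = 1536 ≡ 62
62 * 15 = 930 ≡ 59
59 * 22 = 1298 ≡ 25
25 * 25 = 625 ≡ 22
22 * 62 = 1364 ≡ 24

24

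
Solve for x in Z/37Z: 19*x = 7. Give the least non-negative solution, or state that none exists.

14

gcd(19, 37) = 1, so a unique solution mod 37 exists.
19⁻¹ ≡ 2 (mod 37).
x ≡ 2*7 ≡ 14 (mod 37).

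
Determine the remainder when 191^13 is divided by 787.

27

Compute successive squares:
13 in binary is 1101, i.e. 13 = 8 + 4 + 1.
191^1 ≡ 191 (mod 787)
191^2 ≡ 191^2 = 36481 ≡ 279 (mod 787)
191^4 ≡ 279^2 = 77841 ≡ 715 (mod 787)
191^8 ≡ 715^2 = 511225 ≡ 462 (mod 787)
191^13 = 191^8 · 191^4 · 191^1 ≡ 462 · 715 · 191 (mod 787).
Accumulate the product:
462 · 715 = 330330 ≡ 577
577 · 191 = 110207 ≡ 27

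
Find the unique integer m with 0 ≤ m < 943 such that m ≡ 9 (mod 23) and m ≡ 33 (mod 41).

23⁻¹ mod 41: 23*25 ≡ 1 (mod 41), so 23⁻¹ ≡ 25.
m = 9 + 23*((33 − 9)*25 mod 41) = 9 + 23*26 = 607.

607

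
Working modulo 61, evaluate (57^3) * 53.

24

(57)^3 ≡ 58 (mod 61)
58 * 53 = 3074 ≡ 24 (mod 61)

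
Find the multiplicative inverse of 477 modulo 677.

By the extended Euclidean algorithm:
677 = 1·477 + 200
477 = 2·200 + 77
200 = 2·77 + 46
77 = 1·46 + 31
46 = 1·31 + 15
31 = 2·15 + 1
15 = 15·1 + 0
gcd(477, 677) = 1, so the inverse exists.
Bézout: 1 = −31·677 + 44·477.
So 477⁻¹ ≡ 44 (mod 677).

44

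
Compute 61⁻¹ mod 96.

By the extended Euclidean algorithm:
96 = 1×61 + 35
61 = 1×35 + 26
35 = 1×26 + 9
26 = 2×9 + 8
9 = 1×8 + 1
8 = 8×1 + 0
gcd(61, 96) = 1, so the inverse exists.
Bézout: 1 = 7×96 − 11×61.
So 61⁻¹ ≡ −11 ≡ 85 (mod 96).

85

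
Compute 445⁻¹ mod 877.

877 = 1*445 + 432
445 = 1*432 + 13
432 = 33*13 + 3
13 = 4*3 + 1
3 = 3*1 + 0
gcd(445, 877) = 1, so the inverse exists.
Back-substitute for 1:
1 = 1*13 − 4*3
  = −4*432 + 133*13
  = 133*445 − 137*432
  = −137*877 + 270*445
So 445⁻¹ ≡ 270 (mod 877).

270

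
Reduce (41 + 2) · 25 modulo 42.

41 + 2 = 43 ≡ 1 (mod 42)
1 · 25 = 25

25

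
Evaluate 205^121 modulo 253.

121 in binary is 1111001, i.e. 121 = 64 + 32 + 16 + 8 + 1.
205^1 ≡ 205 (mod 253)
205^2 ≡ 205^2 = 42025 ≡ 27 (mod 253)
205^4 ≡ 27^2 = 729 ≡ 223 (mod 253)
205^8 ≡ 223^2 = 49729 ≡ 141 (mod 253)
205^16 ≡ 141^2 = 19881 ≡ 147 (mod 253)
205^32 ≡ 147^2 = 21609 ≡ 104 (mod 253)
205^64 ≡ 104^2 = 10816 ≡ 190 (mod 253)
205^121 = 205^64 × 205^32 × 205^16 × 205^8 × 205^1 ≡ 190 × 104 × 147 × 141 × 205 (mod 253).
Accumulate the product:
190 × 104 = 19760 ≡ 26
26 × 147 = 3822 ≡ 27
27 × 141 = 3807 ≡ 12
12 × 205 = 2460 ≡ 183

183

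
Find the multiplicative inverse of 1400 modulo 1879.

By the extended Euclidean algorithm:
1879 = 1×1400 + 479
1400 = 2×479 + 442
479 = 1×442 + 37
442 = 11×37 + 35
37 = 1×35 + 2
35 = 17×2 + 1
2 = 2×1 + 0
gcd(1400, 1879) = 1, so the inverse exists.
Back-substitute for 1:
1 = 1×35 − 17×2
  = −17×37 + 18×35
  = 18×442 − 215×37
  = −215×479 + 233×442
  = 233×1400 − 681×479
  = −681×1879 + 914×1400
So 1400⁻¹ ≡ 914 (mod 1879).

914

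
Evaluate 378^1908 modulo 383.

46

Using repeated squaring:
1908 in binary is 11101110100, i.e. 1908 = 1024 + 512 + 256 + 64 + 32 + 16 + 4.
378^1 ≡ 378 (mod 383)
378^2 ≡ 378^2 = 142884 ≡ 25 (mod 383)
378^4 ≡ 25^2 = 625 ≡ 242 (mod 383)
378^8 ≡ 242^2 = 58564 ≡ 348 (mod 383)
378^16 ≡ 348^2 = 121104 ≡ 76 (mod 383)
378^32 ≡ 76^2 = 5776 ≡ 31 (mod 383)
378^64 ≡ 31^2 = 961 ≡ 195 (mod 383)
378^128 ≡ 195^2 = 38025 ≡ 108 (mod 383)
378^256 ≡ 108^2 = 11664 ≡ 174 (mod 383)
378^512 ≡ 174^2 = 30276 ≡ 19 (mod 383)
378^1024 ≡ 19^2 = 361 (mod 383)
378^1908 = 378^1024 * 378^512 * 378^256 * 378^64 * 378^32 * 378^16 * 378^4 ≡ 361 * 19 * 174 * 195 * 31 * 76 * 242 (mod 383).
Accumulate the product:
361 * 19 = 6859 ≡ 348
348 * 174 = 60552 ≡ 38
38 * 195 = 7410 ≡ 133
133 * 31 = 4123 ≡ 293
293 * 76 = 22268 ≡ 54
54 * 242 = 13068 ≡ 46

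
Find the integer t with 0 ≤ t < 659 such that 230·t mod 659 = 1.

Apply the Euclidean algorithm and back-substitute:
659 = 2·230 + 199
230 = 1·199 + 31
199 = 6·31 + 13
31 = 2·13 + 5
13 = 2·5 + 3
5 = 1·3 + 2
3 = 1·2 + 1
2 = 2·1 + 0
gcd(230, 659) = 1, so the inverse exists.
Back-substitute for 1:
1 = 1·3 − 1·2
  = −1·5 + 2·3
  = 2·13 − 5·5
  = −5·31 + 12·13
  = 12·199 − 77·31
  = −77·230 + 89·199
  = 89·659 − 255·230
So 230⁻¹ ≡ −255 ≡ 404 (mod 659).

404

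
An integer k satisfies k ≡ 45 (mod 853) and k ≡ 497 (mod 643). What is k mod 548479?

853⁻¹ mod 643: 853·346 ≡ 1 (mod 643), so 853⁻¹ ≡ 346.
k = 45 + 853·((497 − 45)·346 mod 643) = 45 + 853·143 = 122024.

122024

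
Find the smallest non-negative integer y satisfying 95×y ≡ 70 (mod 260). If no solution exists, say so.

gcd(95, 260) = 5, and 5 | 70, so solutions exist.
Divide through by 5: 19×y mod 52 = 14.
19⁻¹ ≡ 11 (mod 52).
y ≡ 11×14 ≡ 50 (mod 52).
The smallest non-negative solution is y = 50.

50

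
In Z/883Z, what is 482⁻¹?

883 = 1×482 + 401
482 = 1×401 + 81
401 = 4×81 + 77
81 = 1×77 + 4
77 = 19×4 + 1
4 = 4×1 + 0
gcd(482, 883) = 1, so the inverse exists.
Back-substitute for 1:
1 = 1×77 − 19×4
  = −19×81 + 20×77
  = 20×401 − 99×81
  = −99×482 + 119×401
  = 119×883 − 218×482
So 482⁻¹ ≡ −218 ≡ 665 (mod 883).

665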